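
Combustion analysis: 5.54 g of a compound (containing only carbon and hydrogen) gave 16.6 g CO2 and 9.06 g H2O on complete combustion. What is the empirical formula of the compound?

C3H8

mol C = 16.6 / 44.01 = 0.3772; mass C = 0.3772 × 12.01 = 4.530 g
mol H = 2 × (9.06 / 18.02) = 1.006; mass H = 1.006 × 1.008 = 1.014 g
Smallest is C at 0.3772 mol; normalising gives C 1.000, H 2.666
Scaling by 3: C 3.00, H 8.00 → C3H8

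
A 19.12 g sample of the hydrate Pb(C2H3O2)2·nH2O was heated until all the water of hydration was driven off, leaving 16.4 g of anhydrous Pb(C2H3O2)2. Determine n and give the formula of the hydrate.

Pb(C2H3O2)2·3H2O

Mass of water lost = 19.12 − 16.4 = 2.72 g → 2.72 / 18.02 = 0.1509 mol H2O
Molar mass of Pb(C2H3O2)2 = 325.29 g/mol → mol Pb(C2H3O2)2 = 16.4 / 325.29 = 0.05042
n = 0.1509 / 0.05042 = 2.99 ≈ 3 → Pb(C2H3O2)2·3H2O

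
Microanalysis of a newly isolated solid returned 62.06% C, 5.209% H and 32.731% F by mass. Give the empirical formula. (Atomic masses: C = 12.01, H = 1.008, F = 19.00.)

C3H3F

Assume 100 g: 62.06 g C, 5.209 g H, 32.731 g F.
Moles — C: 62.06 / 12.01 = 5.167 mol; H: 5.209 / 1.008 = 5.168 mol; F: 32.731 / 19.00 = 1.723 mol
Divide by the smallest (1.723 mol F): C 3.000, H 3.000, F 1.000
Ratio ≈ 3:3:1, so the empirical formula is C3H3F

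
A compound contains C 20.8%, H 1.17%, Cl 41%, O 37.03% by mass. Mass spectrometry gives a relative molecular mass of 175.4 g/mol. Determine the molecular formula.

C3H2Cl2O4

Assume 100 g: 20.8 g C, 1.17 g H, 41 g Cl, 37.03 g O.
Moles — C: 20.8 / 12.01 = 1.732 mol; H: 1.17 / 1.008 = 1.161 mol; Cl: 41 / 35.45 = 1.157 mol; O: 37.03 / 16.00 = 2.314 mol
Smallest is Cl at 1.157 mol; normalising gives C 1.497, H 1.004, Cl 1.000, O 2.001
×2: C 2.99, H 2.01, Cl 2.00, O 4.00 → C3H2Cl2O4
Empirical-formula mass = 172.95 g/mol
n = 175.4 / 172.95 = 1.01 ≈ 1
Molecular formula = empirical formula = C3H2Cl2O4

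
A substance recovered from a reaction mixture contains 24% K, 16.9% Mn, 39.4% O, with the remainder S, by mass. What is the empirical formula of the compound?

K2MnO8S2

Assume 100 g: 24 g K, 16.9 g Mn, 39.4 g O, 19.7 g S.
n(K) = 24/39.10 = 0.6138, n(Mn) = 16.9/54.94 = 0.3076, n(O) = 39.4/16.00 = 2.462, n(S) = 19.7/32.07 = 0.6143
Ratios (÷ 0.3076): K 1.995, Mn 1.000, O 8.005, S 1.997
≈ 2:1:8:2 → K2MnO8S2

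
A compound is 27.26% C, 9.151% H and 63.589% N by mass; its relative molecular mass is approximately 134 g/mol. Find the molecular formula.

C3H12N6

Assume 100 g: 27.26 g C, 9.151 g H, 63.589 g N.
Moles — C: 27.26 / 12.01 = 2.27 mol; H: 9.151 / 1.008 = 9.078 mol; N: 63.589 / 14.01 = 4.539 mol
Divide by the smallest (2.27 mol C): C 1.000, H 4.000, N 2.000
≈ 1:4:2 → CH4N2
Empirical-formula mass = 44.06 g/mol
n = 134 / 44.06 = 3.04 ≈ 3
Molecular formula = (CH4N2)×3 = C3H12N6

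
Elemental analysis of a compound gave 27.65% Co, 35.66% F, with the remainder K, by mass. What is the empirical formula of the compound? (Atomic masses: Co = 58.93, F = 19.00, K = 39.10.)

CoF4K2

Assume 100 g: 27.65 g Co, 35.66 g F, 36.69 g K.
Co: 27.65 g ÷ 58.93 g/mol = 0.4692 mol
F: 35.66 g ÷ 19.00 g/mol = 1.877 mol
K: 36.69 g ÷ 39.10 g/mol = 0.9384 mol
Ratios (÷ 0.4692): Co 1.000, F 4.000, K 2.000
≈ 1:4:2 → CoF4K2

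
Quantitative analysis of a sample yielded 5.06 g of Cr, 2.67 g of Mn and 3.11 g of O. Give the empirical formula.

Cr2MnO4

Cr: 5.06 g ÷ 52.00 g/mol = 0.09731 mol
Mn: 2.67 g ÷ 54.94 g/mol = 0.0486 mol
O: 3.11 g ÷ 16.00 g/mol = 0.1944 mol
Divide by the smallest (0.0486 mol Mn): Cr 2.002, Mn 1.000, O 4.000
→ Cr2MnO4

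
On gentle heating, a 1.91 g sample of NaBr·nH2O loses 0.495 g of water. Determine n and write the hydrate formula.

Mass of anhydrous NaBr = 1.91 − 0.495 = 1.415 g
mol H2O = 0.495 / 18.02 = 0.02747
Molar mass of NaBr = 102.89 g/mol → mol NaBr = 1.415 / 102.89 = 0.01375
n = 0.02747 / 0.01375 = 2.00 ≈ 2 → NaBr·2H2O

NaBr·2H2O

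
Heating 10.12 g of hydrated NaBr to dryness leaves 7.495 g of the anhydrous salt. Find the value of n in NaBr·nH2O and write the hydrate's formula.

Mass of water lost = 10.12 − 7.495 = 2.625 g → 2.625 / 18.02 = 0.1457 mol H2O
Molar mass of NaBr = 102.89 g/mol → mol NaBr = 7.495 / 102.89 = 0.07284
n = 0.1457 / 0.07284 = 2.00 ≈ 2 → NaBr·2H2O

NaBr·2H2O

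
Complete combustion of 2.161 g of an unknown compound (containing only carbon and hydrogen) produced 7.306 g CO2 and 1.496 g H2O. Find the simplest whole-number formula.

mol C = 7.306 / 44.01 = 0.1660; mass C = 0.1660 × 12.01 = 1.994 g
mol H = 2 × (1.496 / 18.02) = 0.1660; mass H = 0.1660 × 1.008 = 0.1674 g
Ratios (÷ 0.166): C 1.000, H 1.000
→ CH

CH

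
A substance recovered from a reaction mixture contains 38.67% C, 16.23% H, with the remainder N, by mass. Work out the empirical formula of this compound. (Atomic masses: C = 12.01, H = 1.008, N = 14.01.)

Assume 100 g: 38.67 g C, 16.23 g H, 45.1 g N.
Moles — C: 38.67 / 12.01 = 3.22 mol; H: 16.23 / 1.008 = 16.1 mol; N: 45.1 / 14.01 = 3.219 mol
Smallest is N at 3.219 mol; normalising gives C 1.000, H 5.002, N 1.000
≈ 1:5:1 → CH5N

CH5N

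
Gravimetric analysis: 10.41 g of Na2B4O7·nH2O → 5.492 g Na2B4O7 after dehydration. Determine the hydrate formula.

Na2B4O7·10H2O

Mass of water lost = 10.41 − 5.492 = 4.918 g → 4.918 / 18.02 = 0.2729 mol H2O
Molar mass of Na2B4O7 = 201.22 g/mol → mol Na2B4O7 = 5.492 / 201.22 = 0.02729
n = 0.2729 / 0.02729 = 10.00 ≈ 10 → Na2B4O7·10H2O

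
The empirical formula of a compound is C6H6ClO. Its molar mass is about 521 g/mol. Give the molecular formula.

Empirical-formula mass = 129.56 g/mol
n = 521 / 129.56 = 4.02 ≈ 4
Molecular formula = (C6H6ClO)4 = C24H24Cl4O4

C24H24Cl4O4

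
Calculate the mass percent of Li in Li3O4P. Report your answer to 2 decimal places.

Molar mass = 3(6.94) + 4(16.00) + 1(30.97) = 115.790 g/mol
Mass of Li per mole = 3 × 6.94 = 20.820 g
% Li = 20.820 / 115.790 × 100 = 17.98%

17.98%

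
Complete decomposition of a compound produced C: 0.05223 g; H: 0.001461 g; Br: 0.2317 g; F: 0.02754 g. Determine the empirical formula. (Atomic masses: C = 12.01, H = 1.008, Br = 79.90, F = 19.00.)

Moles — C: 0.05223 / 12.01 = 0.004349 mol; H: 0.001461 / 1.008 = 0.001449 mol; Br: 0.2317 / 79.90 = 0.0029 mol; F: 0.02754 / 19.00 = 0.001449 mol
Divide by the smallest (0.001449 mol H): C 3.000, H 1.000, Br 2.001, F 1.000
Ratio ≈ 3:1:2:1, so the empirical formula is C3HBr2F

C3HBr2F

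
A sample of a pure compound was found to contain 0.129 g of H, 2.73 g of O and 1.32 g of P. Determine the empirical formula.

H3O4P

Moles — H: 0.129 / 1.008 = 0.128 mol; O: 2.73 / 16.00 = 0.1706 mol; P: 1.32 / 30.97 = 0.04262 mol
Smallest is P at 0.04262 mol; normalising gives H 3.003, O 4.003, P 1.000
Ratio ≈ 3:4:1, so the empirical formula is H3O4P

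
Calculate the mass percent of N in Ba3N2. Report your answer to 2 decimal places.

6.37%

Molar mass = 3(137.33) + 2(14.01) = 440.010 g/mol
Mass of N per mole = 2 × 14.01 = 28.020 g
% N = 28.020 / 440.010 × 100 = 6.37%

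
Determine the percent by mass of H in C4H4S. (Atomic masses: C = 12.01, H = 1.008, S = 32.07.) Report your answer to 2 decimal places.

Molar mass = 4(12.01) + 4(1.008) + 1(32.07) = 84.142 g/mol
Mass of H per mole = 4 × 1.008 = 4.032 g
% H = 4.032 / 84.142 × 100 = 4.79%

4.79%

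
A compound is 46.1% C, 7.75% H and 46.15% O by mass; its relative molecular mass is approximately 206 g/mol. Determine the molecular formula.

C8H16O6

Assume 100 g: 46.1 g C, 7.75 g H, 46.15 g O.
C: 46.1 g ÷ 12.01 g/mol = 3.838 mol
H: 7.75 g ÷ 1.008 g/mol = 7.688 mol
O: 46.15 g ÷ 16.00 g/mol = 2.884 mol
Ratios (÷ 2.884): C 1.331, H 2.666, O 1.000
×3: C 3.99, H 8.00, O 3.00 → C4H8O3
Empirical-formula mass = 104.10 g/mol
n = 206 / 104.10 = 1.98 ≈ 2
Molecular formula = (C4H8O3)×2 = C8H16O6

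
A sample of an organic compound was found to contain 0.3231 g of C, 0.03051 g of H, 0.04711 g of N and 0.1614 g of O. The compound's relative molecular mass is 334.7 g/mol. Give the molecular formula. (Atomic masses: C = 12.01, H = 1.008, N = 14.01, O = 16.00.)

C: 0.3231 g ÷ 12.01 g/mol = 0.0269 mol
H: 0.03051 g ÷ 1.008 g/mol = 0.03027 mol
N: 0.04711 g ÷ 14.01 g/mol = 0.003363 mol
O: 0.1614 g ÷ 16.00 g/mol = 0.01009 mol
Divide by the smallest (0.003363 mol N): C 8.001, H 9.001, N 1.000, O 3.000
Ratio ≈ 8:9:1:3, so the empirical formula is C8H9NO3
Empirical-formula mass = 167.16 g/mol
n = 334.7 / 167.16 = 2.00 ≈ 2
Molecular formula = (C8H9NO3)×2 = C16H18N2O6

C16H18N2O6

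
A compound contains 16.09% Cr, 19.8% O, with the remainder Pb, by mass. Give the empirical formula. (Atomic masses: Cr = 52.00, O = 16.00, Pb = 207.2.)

CrO4Pb

Assume 100 g: 16.09 g Cr, 19.8 g O, 64.11 g Pb.
Moles — Cr: 16.09 / 52.00 = 0.3094 mol; O: 19.8 / 16.00 = 1.238 mol; Pb: 64.11 / 207.2 = 0.3094 mol
Divide by the smallest (0.3094 mol Pb): Cr 1.000, O 4.000, Pb 1.000
Ratio ≈ 1:4:1, so the empirical formula is CrO4Pb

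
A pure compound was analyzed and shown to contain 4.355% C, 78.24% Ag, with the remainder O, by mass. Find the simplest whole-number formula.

CAg2O3

Assume 100 g: 4.355 g C, 78.24 g Ag, 17.405 g O.
Moles — C: 4.355 / 12.01 = 0.3626 mol; Ag: 78.24 / 107.87 = 0.7253 mol; O: 17.405 / 16.00 = 1.088 mol
Smallest is C at 0.3626 mol; normalising gives C 1.000, Ag 2.000, O 3.000
Ratio ≈ 1:2:3, so the empirical formula is CAg2O3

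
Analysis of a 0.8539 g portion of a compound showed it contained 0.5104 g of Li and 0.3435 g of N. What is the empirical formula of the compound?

Li3N

Li: 0.5104 g ÷ 6.94 g/mol = 0.07354 mol
N: 0.3435 g ÷ 14.01 g/mol = 0.02452 mol
Ratios (÷ 0.02452): Li 3.000, N 1.000
Ratio ≈ 3:1, so the empirical formula is Li3N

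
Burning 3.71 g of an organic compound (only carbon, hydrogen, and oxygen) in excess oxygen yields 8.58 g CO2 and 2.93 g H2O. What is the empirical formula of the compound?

mol C = 8.58 / 44.01 = 0.1950; mass C = 0.1950 × 12.01 = 2.341 g
mol H = 2 × (2.93 / 18.02) = 0.3252; mass H = 0.3252 × 1.008 = 0.3278 g
mass O = 3.71 − (2.669) = 1.041 g → mol O = 0.06505
Divide by the smallest (0.06505 mol O): C 2.997, H 4.999, O 1.000
→ C3H5O

C3H5O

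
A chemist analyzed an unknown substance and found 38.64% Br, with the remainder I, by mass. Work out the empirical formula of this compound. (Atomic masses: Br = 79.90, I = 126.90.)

BrI

Assume 100 g: 38.64 g Br, 61.36 g I.
Moles — Br: 38.64 / 79.90 = 0.4836 mol; I: 61.36 / 126.90 = 0.4835 mol
Divide by the smallest (0.4835 mol I): Br 1.000, I 1.000
Ratio ≈ 1:1, so the empirical formula is BrI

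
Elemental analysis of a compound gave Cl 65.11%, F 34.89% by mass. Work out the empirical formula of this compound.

Assume 100 g: 65.11 g Cl, 34.89 g F.
Cl: 65.11 g ÷ 35.45 g/mol = 1.837 mol
F: 34.89 g ÷ 19.00 g/mol = 1.836 mol
Divide by the smallest (1.836 mol F): Cl 1.000, F 1.000
→ ClF

ClF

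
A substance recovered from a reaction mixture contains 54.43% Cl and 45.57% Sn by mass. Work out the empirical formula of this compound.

Assume 100 g: 54.43 g Cl, 45.57 g Sn.
n(Cl) = 54.43/35.45 = 1.535, n(Sn) = 45.57/118.71 = 0.3839
Divide by the smallest (0.3839 mol Sn): Cl 4.000, Sn 1.000
→ Cl4Sn

Cl4Sn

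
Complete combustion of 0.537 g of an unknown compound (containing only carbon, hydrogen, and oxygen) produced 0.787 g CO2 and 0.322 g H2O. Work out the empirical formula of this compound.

CH2O

mol C = 0.787 / 44.01 = 0.01788; mass C = 0.01788 × 12.01 = 0.2148 g
mol H = 2 × (0.322 / 18.02) = 0.03574; mass H = 0.03574 × 1.008 = 0.03602 g
mass O = 0.537 − (0.2508) = 0.2862 g → mol O = 0.01789
Divide by the smallest (0.01788 mol C): C 1.000, H 1.999, O 1.000
Ratio ≈ 1:2:1, so the empirical formula is CH2O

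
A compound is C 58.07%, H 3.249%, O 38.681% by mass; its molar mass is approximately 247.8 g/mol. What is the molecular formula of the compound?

C12H8O6

Assume 100 g: 58.07 g C, 3.249 g H, 38.681 g O.
n(C) = 58.07/12.01 = 4.835, n(H) = 3.249/1.008 = 3.223, n(O) = 38.681/16.00 = 2.418
Divide by the smallest (2.418 mol O): C 2.000, H 1.333, O 1.000
Scaling by 3: C 6.00, H 4.00, O 3.00 → C6H4O3
Empirical-formula mass = 124.09 g/mol
n = 247.8 / 124.09 = 2.00 ≈ 2
Molecular formula = (C6H4O3)×2 = C12H8O6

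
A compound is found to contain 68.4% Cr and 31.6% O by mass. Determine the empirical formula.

Assume 100 g: 68.4 g Cr, 31.6 g O.
n(Cr) = 68.4/52.00 = 1.315, n(O) = 31.6/16.00 = 1.975
Divide by the smallest (1.315 mol Cr): Cr 1.000, O 1.501
Multiply by 2: Cr 2.00, O 3.00 → Cr2O3

Cr2O3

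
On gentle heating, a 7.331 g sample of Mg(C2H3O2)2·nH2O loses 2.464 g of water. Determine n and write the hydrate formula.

Mass of anhydrous Mg(C2H3O2)2 = 7.331 − 2.464 = 4.867 g
mol H2O = 2.464 / 18.02 = 0.1367
Molar mass of Mg(C2H3O2)2 = 142.40 g/mol → mol Mg(C2H3O2)2 = 4.867 / 142.40 = 0.03418
n = 0.1367 / 0.03418 = 4.00 ≈ 4 → Mg(C2H3O2)2·4H2O

Mg(C2H3O2)2·4H2O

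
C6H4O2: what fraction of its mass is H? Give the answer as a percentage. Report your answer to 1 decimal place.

Molar mass = 6(12.01) + 4(1.008) + 2(16.00) = 108.092 g/mol
Mass of H per mole = 4 × 1.008 = 4.032 g
% H = 4.032 / 108.092 × 100 = 3.7%

3.7%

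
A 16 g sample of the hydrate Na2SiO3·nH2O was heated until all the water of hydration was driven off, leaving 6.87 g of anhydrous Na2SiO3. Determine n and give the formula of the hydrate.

Mass of water lost = 16 − 6.87 = 9.13 g → 9.13 / 18.02 = 0.5067 mol H2O
Molar mass of Na2SiO3 = 122.07 g/mol → mol Na2SiO3 = 6.87 / 122.07 = 0.05628
n = 0.5067 / 0.05628 = 9.00 ≈ 9 → Na2SiO3·9H2O

Na2SiO3·9H2O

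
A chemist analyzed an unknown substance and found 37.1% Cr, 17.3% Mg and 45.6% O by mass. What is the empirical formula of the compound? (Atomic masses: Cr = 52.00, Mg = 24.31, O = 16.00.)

CrMgO4

Assume 100 g: 37.1 g Cr, 17.3 g Mg, 45.6 g O.
Moles — Cr: 37.1 / 52.00 = 0.7135 mol; Mg: 17.3 / 24.31 = 0.7116 mol; O: 45.6 / 16.00 = 2.85 mol
Divide by the smallest (0.7116 mol Mg): Cr 1.003, Mg 1.000, O 4.005
→ CrMgO4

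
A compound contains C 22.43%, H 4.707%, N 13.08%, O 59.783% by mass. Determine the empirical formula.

Assume 100 g: 22.43 g C, 4.707 g H, 13.08 g N, 59.783 g O.
n(C) = 22.43/12.01 = 1.868, n(H) = 4.707/1.008 = 4.67, n(N) = 13.08/14.01 = 0.9336, n(O) = 59.783/16.00 = 3.736
Ratios (÷ 0.9336): C 2.000, H 5.002, N 1.000, O 4.002
≈ 2:5:1:4 → C2H5NO4

C2H5NO4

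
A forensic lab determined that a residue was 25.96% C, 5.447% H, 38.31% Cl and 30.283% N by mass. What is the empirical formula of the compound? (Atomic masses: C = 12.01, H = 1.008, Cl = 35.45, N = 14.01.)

Assume 100 g: 25.96 g C, 5.447 g H, 38.31 g Cl, 30.283 g N.
n(C) = 25.96/12.01 = 2.162, n(H) = 5.447/1.008 = 5.404, n(Cl) = 38.31/35.45 = 1.081, n(N) = 30.283/14.01 = 2.162
Smallest is Cl at 1.081 mol; normalising gives C 2.000, H 5.000, Cl 1.000, N 2.000
≈ 2:5:1:2 → C2H5ClN2

C2H5ClN2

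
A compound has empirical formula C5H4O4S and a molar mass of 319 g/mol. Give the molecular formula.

Empirical-formula mass = 160.15 g/mol
n = 319 / 160.15 = 1.99 ≈ 2
Molecular formula = (C5H4O4S)2 = C10H8O8S2

C10H8O8S2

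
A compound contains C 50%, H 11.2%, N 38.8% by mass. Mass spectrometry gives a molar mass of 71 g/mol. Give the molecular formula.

Assume 100 g: 50 g C, 11.2 g H, 38.8 g N.
Moles — C: 50 / 12.01 = 4.163 mol; H: 11.2 / 1.008 = 11.11 mol; N: 38.8 / 14.01 = 2.769 mol
Divide by the smallest (2.769 mol N): C 1.503, H 4.012, N 1.000
×2: C 3.01, H 8.02, N 2.00 → C3H8N2
Empirical-formula mass = 72.11 g/mol
n = 71 / 72.11 = 0.98 ≈ 1
Molecular formula = empirical formula = C3H8N2

C3H8N2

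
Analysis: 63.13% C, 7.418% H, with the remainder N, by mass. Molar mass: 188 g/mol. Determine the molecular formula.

Assume 100 g: 63.13 g C, 7.418 g H, 29.452 g N.
C: 63.13 g ÷ 12.01 g/mol = 5.256 mol
H: 7.418 g ÷ 1.008 g/mol = 7.359 mol
N: 29.452 g ÷ 14.01 g/mol = 2.102 mol
Ratios (÷ 2.102): C 2.500, H 3.501, N 1.000
×2: C 5.00, H 7.00, N 2.00 → C5H7N2
Empirical-formula mass = 95.13 g/mol
n = 188 / 95.13 = 1.98 ≈ 2
Molecular formula = (C5H7N2)×2 = C10H14N4

C10H14N4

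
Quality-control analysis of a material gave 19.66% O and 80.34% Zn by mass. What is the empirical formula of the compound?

Assume 100 g: 19.66 g O, 80.34 g Zn.
Moles — O: 19.66 / 16.00 = 1.229 mol; Zn: 80.34 / 65.38 = 1.229 mol
Smallest is O at 1.229 mol; normalising gives O 1.000, Zn 1.000
→ OZn

OZn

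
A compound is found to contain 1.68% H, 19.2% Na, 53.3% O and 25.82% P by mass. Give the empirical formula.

Assume 100 g: 1.68 g H, 19.2 g Na, 53.3 g O, 25.82 g P.
n(H) = 1.68/1.008 = 1.667, n(Na) = 19.2/22.99 = 0.8351, n(O) = 53.3/16.00 = 3.331, n(P) = 25.82/30.97 = 0.8337
Smallest is P at 0.8337 mol; normalising gives H 1.999, Na 1.002, O 3.996, P 1.000
→ H2NaO4P

H2NaO4P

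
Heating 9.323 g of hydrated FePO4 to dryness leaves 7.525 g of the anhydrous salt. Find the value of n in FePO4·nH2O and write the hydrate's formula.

Mass of water lost = 9.323 − 7.525 = 1.798 g → 1.798 / 18.02 = 0.09978 mol H2O
Molar mass of FePO4 = 150.82 g/mol → mol FePO4 = 7.525 / 150.82 = 0.04989
n = 0.09978 / 0.04989 = 2.00 ≈ 2 → FePO4·2H2O

FePO4·2H2O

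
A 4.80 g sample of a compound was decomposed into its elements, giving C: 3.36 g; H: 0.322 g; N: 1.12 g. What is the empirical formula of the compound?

C7H8N2

n(C) = 3.36/12.01 = 0.2798, n(H) = 0.322/1.008 = 0.3194, n(N) = 1.12/14.01 = 0.07994
Ratios (÷ 0.07994): C 3.500, H 3.996, N 1.000
Scaling by 2: C 7.00, H 7.99, N 2.00 → C7H8N2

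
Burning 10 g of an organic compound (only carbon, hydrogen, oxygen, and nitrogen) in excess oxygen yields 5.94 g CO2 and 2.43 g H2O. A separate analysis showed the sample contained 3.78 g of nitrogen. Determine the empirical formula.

CH2N2O2

mol C = 5.94 / 44.01 = 0.1350; mass C = 0.1350 × 12.01 = 1.621 g
mol H = 2 × (2.43 / 18.02) = 0.2697; mass H = 0.2697 × 1.008 = 0.2719 g
mol N = 3.78 / 14.01 = 0.2698
mass O = 10 − (5.673) = 4.327 g → mol O = 0.2704
Ratios (÷ 0.135): C 1.000, H 1.998, N 1.999, O 2.004
≈ 1:2:2:2 → CH2N2O2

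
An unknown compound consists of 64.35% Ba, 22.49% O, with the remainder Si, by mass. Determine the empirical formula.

Assume 100 g: 64.35 g Ba, 22.49 g O, 13.16 g Si.
n(Ba) = 64.35/137.33 = 0.4686, n(O) = 22.49/16.00 = 1.406, n(Si) = 13.16/28.09 = 0.4685
Ratios (÷ 0.4685): Ba 1.000, O 3.000, Si 1.000
→ BaO3Si

BaO3Si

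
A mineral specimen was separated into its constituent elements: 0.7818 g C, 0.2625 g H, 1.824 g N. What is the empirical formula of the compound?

C: 0.7818 g ÷ 12.01 g/mol = 0.0651 mol
H: 0.2625 g ÷ 1.008 g/mol = 0.2604 mol
N: 1.824 g ÷ 14.01 g/mol = 0.1302 mol
Divide by the smallest (0.0651 mol C): C 1.000, H 4.001, N 2.000
→ CH4N2

CH4N2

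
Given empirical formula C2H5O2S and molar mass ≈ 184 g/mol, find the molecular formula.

Empirical-formula mass = 93.13 g/mol
n = 184 / 93.13 = 1.98 ≈ 2
Molecular formula = (C2H5O2S)2 = C4H10O4S2

C4H10O4S2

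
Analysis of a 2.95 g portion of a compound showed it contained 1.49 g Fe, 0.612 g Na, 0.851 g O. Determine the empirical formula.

FeNaO2

Moles — Fe: 1.49 / 55.85 = 0.02668 mol; Na: 0.612 / 22.99 = 0.02662 mol; O: 0.851 / 16.00 = 0.05319 mol
Divide by the smallest (0.02662 mol Na): Fe 1.002, Na 1.000, O 1.998
≈ 1:1:2 → FeNaO2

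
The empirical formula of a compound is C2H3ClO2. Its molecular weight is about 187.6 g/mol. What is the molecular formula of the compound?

C4H6Cl2O4

Empirical-formula mass = 94.49 g/mol
n = 187.6 / 94.49 = 1.99 ≈ 2
Molecular formula = (C2H3ClO2)2 = C4H6Cl2O4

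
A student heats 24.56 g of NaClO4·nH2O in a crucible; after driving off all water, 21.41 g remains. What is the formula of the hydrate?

NaClO4·H2O

Mass of water lost = 24.56 − 21.41 = 3.15 g → 3.15 / 18.02 = 0.1748 mol H2O
Molar mass of NaClO4 = 122.44 g/mol → mol NaClO4 = 21.41 / 122.44 = 0.1749
n = 0.1748 / 0.1749 = 1.00 ≈ 1 → NaClO4·H2O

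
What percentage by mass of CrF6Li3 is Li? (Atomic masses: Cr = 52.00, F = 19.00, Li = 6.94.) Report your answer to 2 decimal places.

11.14%

Molar mass = 1(52.00) + 6(19.00) + 3(6.94) = 186.820 g/mol
Mass of Li per mole = 3 × 6.94 = 20.820 g
% Li = 20.820 / 186.820 × 100 = 11.14%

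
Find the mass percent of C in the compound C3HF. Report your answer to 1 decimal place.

Molar mass = 3(12.01) + 1(1.008) + 1(19.00) = 56.038 g/mol
Mass of C per mole = 3 × 12.01 = 36.030 g
% C = 36.030 / 56.038 × 100 = 64.3%

64.3%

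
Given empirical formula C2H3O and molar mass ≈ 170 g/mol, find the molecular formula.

C8H12O4

Empirical-formula mass = 43.04 g/mol
n = 170 / 43.04 = 3.95 ≈ 4
Molecular formula = (C2H3O)4 = C8H12O4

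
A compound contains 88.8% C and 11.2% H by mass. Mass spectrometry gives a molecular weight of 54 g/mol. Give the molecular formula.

Assume 100 g: 88.8 g C, 11.2 g H.
Moles — C: 88.8 / 12.01 = 7.394 mol; H: 11.2 / 1.008 = 11.11 mol
Smallest is C at 7.394 mol; normalising gives C 1.000, H 1.503
×2: C 2.00, H 3.01 → C2H3
Empirical-formula mass = 27.04 g/mol
n = 54 / 27.04 = 2.00 ≈ 2
Molecular formula = (C2H3)×2 = C4H6

C4H6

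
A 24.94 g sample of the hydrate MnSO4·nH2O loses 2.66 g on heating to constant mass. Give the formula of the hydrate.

MnSO4·H2O

Mass of anhydrous MnSO4 = 24.94 − 2.66 = 22.28 g
mol H2O = 2.66 / 18.02 = 0.1476
Molar mass of MnSO4 = 151.01 g/mol → mol MnSO4 = 22.28 / 151.01 = 0.1475
n = 0.1476 / 0.1475 = 1.00 ≈ 1 → MnSO4·H2O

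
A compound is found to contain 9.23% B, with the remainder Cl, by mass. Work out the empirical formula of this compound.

BCl3

Assume 100 g: 9.23 g B, 90.77 g Cl.
Moles — B: 9.23 / 10.81 = 0.8538 mol; Cl: 90.77 / 35.45 = 2.561 mol
Smallest is B at 0.8538 mol; normalising gives B 1.000, Cl 2.999
→ BCl3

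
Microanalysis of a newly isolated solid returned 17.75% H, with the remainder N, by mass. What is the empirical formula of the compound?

Assume 100 g: 17.75 g H, 82.25 g N.
H: 17.75 g ÷ 1.008 g/mol = 17.61 mol
N: 82.25 g ÷ 14.01 g/mol = 5.871 mol
Divide by the smallest (5.871 mol N): H 2.999, N 1.000
Ratio ≈ 3:1, so the empirical formula is H3N

H3N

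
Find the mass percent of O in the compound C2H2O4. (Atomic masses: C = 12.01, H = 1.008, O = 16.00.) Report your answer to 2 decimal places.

Molar mass = 2(12.01) + 2(1.008) + 4(16.00) = 90.036 g/mol
Mass of O per mole = 4 × 16.00 = 64.000 g
% O = 64.000 / 90.036 × 100 = 71.08%

71.08%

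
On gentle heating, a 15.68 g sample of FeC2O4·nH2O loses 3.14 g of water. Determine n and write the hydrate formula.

Mass of anhydrous FeC2O4 = 15.68 − 3.14 = 12.54 g
mol H2O = 3.14 / 18.02 = 0.1743
Molar mass of FeC2O4 = 143.87 g/mol → mol FeC2O4 = 12.54 / 143.87 = 0.08716
n = 0.1743 / 0.08716 = 2.00 ≈ 2 → FeC2O4·2H2O

FeC2O4·2H2O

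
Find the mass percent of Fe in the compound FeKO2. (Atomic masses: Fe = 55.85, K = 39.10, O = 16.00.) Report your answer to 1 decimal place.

44.0%

Molar mass = 1(55.85) + 1(39.10) + 2(16.00) = 126.950 g/mol
Mass of Fe per mole = 1 × 55.85 = 55.850 g
% Fe = 55.850 / 126.950 × 100 = 44.0%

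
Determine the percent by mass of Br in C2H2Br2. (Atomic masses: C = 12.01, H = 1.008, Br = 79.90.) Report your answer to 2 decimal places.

Molar mass = 2(12.01) + 2(1.008) + 2(79.90) = 185.836 g/mol
Mass of Br per mole = 2 × 79.90 = 159.800 g
% Br = 159.800 / 185.836 × 100 = 85.99%

85.99%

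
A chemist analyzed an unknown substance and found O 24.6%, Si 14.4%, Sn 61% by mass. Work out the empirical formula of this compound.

O3SiSn

Assume 100 g: 24.6 g O, 14.4 g Si, 61 g Sn.
Moles — O: 24.6 / 16.00 = 1.538 mol; Si: 14.4 / 28.09 = 0.5126 mol; Sn: 61 / 118.71 = 0.5139 mol
Ratios (÷ 0.5126): O 2.999, Si 1.000, Sn 1.002
Ratio ≈ 3:1:1, so the empirical formula is O3SiSn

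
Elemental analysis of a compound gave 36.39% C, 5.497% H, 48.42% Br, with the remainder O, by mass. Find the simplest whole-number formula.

C5H9BrO

Assume 100 g: 36.39 g C, 5.497 g H, 48.42 g Br, 9.693 g O.
C: 36.39 g ÷ 12.01 g/mol = 3.03 mol
H: 5.497 g ÷ 1.008 g/mol = 5.453 mol
Br: 48.42 g ÷ 79.90 g/mol = 0.606 mol
O: 9.693 g ÷ 16.00 g/mol = 0.6058 mol
Divide by the smallest (0.6058 mol O): C 5.002, H 9.002, Br 1.000, O 1.000
Ratio ≈ 5:9:1:1, so the empirical formula is C5H9BrO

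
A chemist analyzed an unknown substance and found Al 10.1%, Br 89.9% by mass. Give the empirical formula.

AlBr3

Assume 100 g: 10.1 g Al, 89.9 g Br.
Al: 10.1 g ÷ 26.98 g/mol = 0.3744 mol
Br: 89.9 g ÷ 79.90 g/mol = 1.125 mol
Smallest is Al at 0.3744 mol; normalising gives Al 1.000, Br 3.006
≈ 1:3 → AlBr3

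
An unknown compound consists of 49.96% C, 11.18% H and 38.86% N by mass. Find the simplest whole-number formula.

C3H8N2

Assume 100 g: 49.96 g C, 11.18 g H, 38.86 g N.
Moles — C: 49.96 / 12.01 = 4.16 mol; H: 11.18 / 1.008 = 11.09 mol; N: 38.86 / 14.01 = 2.774 mol
Smallest is N at 2.774 mol; normalising gives C 1.500, H 3.999, N 1.000
Multiply by 2: C 3.00, H 8.00, N 2.00 → C3H8N2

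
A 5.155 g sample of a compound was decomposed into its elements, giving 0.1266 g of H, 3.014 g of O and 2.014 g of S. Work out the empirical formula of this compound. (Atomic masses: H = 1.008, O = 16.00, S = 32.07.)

H2O3S

H: 0.1266 g ÷ 1.008 g/mol = 0.1256 mol
O: 3.014 g ÷ 16.00 g/mol = 0.1884 mol
S: 2.014 g ÷ 32.07 g/mol = 0.0628 mol
Smallest is S at 0.0628 mol; normalising gives H 2.000, O 3.000, S 1.000
→ H2O3S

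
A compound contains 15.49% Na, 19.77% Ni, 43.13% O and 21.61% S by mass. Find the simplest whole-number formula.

Na2NiO8S2

Assume 100 g: 15.49 g Na, 19.77 g Ni, 43.13 g O, 21.61 g S.
Na: 15.49 g ÷ 22.99 g/mol = 0.6738 mol
Ni: 19.77 g ÷ 58.69 g/mol = 0.3369 mol
O: 43.13 g ÷ 16.00 g/mol = 2.696 mol
S: 21.61 g ÷ 32.07 g/mol = 0.6738 mol
Ratios (÷ 0.3369): Na 2.000, Ni 1.000, O 8.002, S 2.000
≈ 2:1:8:2 → Na2NiO8S2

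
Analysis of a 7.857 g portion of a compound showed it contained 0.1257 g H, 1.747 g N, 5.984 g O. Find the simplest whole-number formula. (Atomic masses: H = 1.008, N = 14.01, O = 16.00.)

H: 0.1257 g ÷ 1.008 g/mol = 0.1247 mol
N: 1.747 g ÷ 14.01 g/mol = 0.1247 mol
O: 5.984 g ÷ 16.00 g/mol = 0.374 mol
Ratios (÷ 0.1247): H 1.000, N 1.000, O 2.999
→ HNO3

HNO3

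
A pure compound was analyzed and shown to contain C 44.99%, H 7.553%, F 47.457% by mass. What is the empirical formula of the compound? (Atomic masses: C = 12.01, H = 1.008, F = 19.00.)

C3H6F2

Assume 100 g: 44.99 g C, 7.553 g H, 47.457 g F.
n(C) = 44.99/12.01 = 3.746, n(H) = 7.553/1.008 = 7.493, n(F) = 47.457/19.00 = 2.498
Smallest is F at 2.498 mol; normalising gives C 1.500, H 3.000, F 1.000
Scaling by 2: C 3.00, H 6.00, F 2.00 → C3H6F2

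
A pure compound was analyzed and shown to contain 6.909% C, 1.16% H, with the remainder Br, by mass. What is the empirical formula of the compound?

CH2Br2

Assume 100 g: 6.909 g C, 1.16 g H, 91.931 g Br.
Moles — C: 6.909 / 12.01 = 0.5753 mol; H: 1.16 / 1.008 = 1.151 mol; Br: 91.931 / 79.90 = 1.151 mol
Divide by the smallest (0.5753 mol C): C 1.000, H 2.000, Br 2.000
≈ 1:2:2 → CH2Br2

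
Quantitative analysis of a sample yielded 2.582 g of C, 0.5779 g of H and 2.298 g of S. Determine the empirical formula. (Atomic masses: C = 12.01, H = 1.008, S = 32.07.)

C3H8S

Moles — C: 2.582 / 12.01 = 0.215 mol; H: 0.5779 / 1.008 = 0.5733 mol; S: 2.298 / 32.07 = 0.07166 mol
Divide by the smallest (0.07166 mol S): C 3.000, H 8.001, S 1.000
≈ 3:8:1 → C3H8S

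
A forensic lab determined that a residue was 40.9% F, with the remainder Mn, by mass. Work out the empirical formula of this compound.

Assume 100 g: 40.9 g F, 59.1 g Mn.
Moles — F: 40.9 / 19.00 = 2.153 mol; Mn: 59.1 / 54.94 = 1.076 mol
Ratios (÷ 1.076): F 2.001, Mn 1.000
≈ 2:1 → F2Mn

F2Mn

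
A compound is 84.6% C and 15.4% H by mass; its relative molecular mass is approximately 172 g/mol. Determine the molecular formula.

Assume 100 g: 84.6 g C, 15.4 g H.
C: 84.6 g ÷ 12.01 g/mol = 7.044 mol
H: 15.4 g ÷ 1.008 g/mol = 15.28 mol
Smallest is C at 7.044 mol; normalising gives C 1.000, H 2.169
Multiply by 6: C 6.00, H 13.01 → C6H13
Empirical-formula mass = 85.16 g/mol
n = 172 / 85.16 = 2.02 ≈ 2
Molecular formula = (C6H13)×2 = C12H26

C12H26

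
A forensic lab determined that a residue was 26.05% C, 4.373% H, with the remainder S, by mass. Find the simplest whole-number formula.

Assume 100 g: 26.05 g C, 4.373 g H, 69.577 g S.
n(C) = 26.05/12.01 = 2.169, n(H) = 4.373/1.008 = 4.338, n(S) = 69.577/32.07 = 2.17
Divide by the smallest (2.169 mol C): C 1.000, H 2.000, S 1.000
≈ 1:2:1 → CH2S

CH2S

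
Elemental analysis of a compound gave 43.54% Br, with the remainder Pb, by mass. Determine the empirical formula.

Br2Pb

Assume 100 g: 43.54 g Br, 56.46 g Pb.
Moles — Br: 43.54 / 79.90 = 0.5449 mol; Pb: 56.46 / 207.2 = 0.2725 mol
Smallest is Pb at 0.2725 mol; normalising gives Br 2.000, Pb 1.000
Ratio ≈ 2:1, so the empirical formula is Br2Pb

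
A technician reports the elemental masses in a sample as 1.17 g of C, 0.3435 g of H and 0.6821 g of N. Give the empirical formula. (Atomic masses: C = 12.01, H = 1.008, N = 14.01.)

C2H7N

n(C) = 1.17/12.01 = 0.09742, n(H) = 0.3435/1.008 = 0.3408, n(N) = 0.6821/14.01 = 0.04869
Divide by the smallest (0.04869 mol N): C 2.001, H 6.999, N 1.000
→ C2H7N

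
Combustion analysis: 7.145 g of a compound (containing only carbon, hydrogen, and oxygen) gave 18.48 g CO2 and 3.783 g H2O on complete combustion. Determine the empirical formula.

C4H4O

mol C = 18.48 / 44.01 = 0.4199; mass C = 0.4199 × 12.01 = 5.043 g
mol H = 2 × (3.783 / 18.02) = 0.4199; mass H = 0.4199 × 1.008 = 0.4232 g
mass O = 7.145 − (5.466) = 1.679 g → mol O = 0.1049
Ratios (÷ 0.1049): C 4.002, H 4.002, O 1.000
Ratio ≈ 4:4:1, so the empirical formula is C4H4O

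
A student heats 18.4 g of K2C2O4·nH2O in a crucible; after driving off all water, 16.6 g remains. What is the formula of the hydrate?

Mass of water lost = 18.4 − 16.6 = 1.8 g → 1.8 / 18.02 = 0.09989 mol H2O
Molar mass of K2C2O4 = 166.22 g/mol → mol K2C2O4 = 16.6 / 166.22 = 0.09987
n = 0.09989 / 0.09987 = 1.00 ≈ 1 → K2C2O4·H2O

K2C2O4·H2O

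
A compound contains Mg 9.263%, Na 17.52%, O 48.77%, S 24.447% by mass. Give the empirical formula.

MgNa2O8S2

Assume 100 g: 9.263 g Mg, 17.52 g Na, 48.77 g O, 24.447 g S.
Moles — Mg: 9.263 / 24.31 = 0.381 mol; Na: 17.52 / 22.99 = 0.7621 mol; O: 48.77 / 16.00 = 3.048 mol; S: 24.447 / 32.07 = 0.7623 mol
Ratios (÷ 0.381): Mg 1.000, Na 2.000, O 8.000, S 2.001
→ MgNa2O8S2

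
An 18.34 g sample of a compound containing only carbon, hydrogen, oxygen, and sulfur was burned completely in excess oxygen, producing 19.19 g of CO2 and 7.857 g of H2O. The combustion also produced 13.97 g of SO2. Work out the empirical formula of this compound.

C4H8O3S2

mol C = 19.19 / 44.01 = 0.4360; mass C = 0.4360 × 12.01 = 5.237 g
mol H = 2 × (7.857 / 18.02) = 0.8720; mass H = 0.8720 × 1.008 = 0.8790 g
mol S = 13.97 / 64.07 = 0.2180; mass S = 6.993 g
mass O = 18.34 − (13.11) = 5.232 g → mol O = 0.3270
Ratios (÷ 0.218): C 2.000, H 3.999, O 1.500, S 1.000
Multiply by 2: C 4.00, H 8.00, O 3.00, S 2.00 → C4H8O3S2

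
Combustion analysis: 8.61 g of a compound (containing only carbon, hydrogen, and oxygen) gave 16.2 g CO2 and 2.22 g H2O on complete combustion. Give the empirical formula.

mol C = 16.2 / 44.01 = 0.3681; mass C = 0.3681 × 12.01 = 4.421 g
mol H = 2 × (2.22 / 18.02) = 0.2464; mass H = 0.2464 × 1.008 = 0.2484 g
mass O = 8.61 − (4.669) = 3.941 g → mol O = 0.2463
Divide by the smallest (0.2463 mol O): C 1.495, H 1.000, O 1.000
Scaling by 2: C 2.99, H 2.00, O 2.00 → C3H2O2

C3H2O2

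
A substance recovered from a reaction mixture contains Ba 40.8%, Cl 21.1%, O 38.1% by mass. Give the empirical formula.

BaCl2O8

Assume 100 g: 40.8 g Ba, 21.1 g Cl, 38.1 g O.
n(Ba) = 40.8/137.33 = 0.2971, n(Cl) = 21.1/35.45 = 0.5952, n(O) = 38.1/16.00 = 2.381
Ratios (÷ 0.2971): Ba 1.000, Cl 2.003, O 8.015
→ BaCl2O8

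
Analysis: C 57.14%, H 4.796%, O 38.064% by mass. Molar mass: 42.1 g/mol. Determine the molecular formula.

C2H2O

Assume 100 g: 57.14 g C, 4.796 g H, 38.064 g O.
Moles — C: 57.14 / 12.01 = 4.758 mol; H: 4.796 / 1.008 = 4.758 mol; O: 38.064 / 16.00 = 2.379 mol
Ratios (÷ 2.379): C 2.000, H 2.000, O 1.000
≈ 2:2:1 → C2H2O
Empirical-formula mass = 42.04 g/mol
n = 42.1 / 42.04 = 1.00 ≈ 1
Molecular formula = empirical formula = C2H2O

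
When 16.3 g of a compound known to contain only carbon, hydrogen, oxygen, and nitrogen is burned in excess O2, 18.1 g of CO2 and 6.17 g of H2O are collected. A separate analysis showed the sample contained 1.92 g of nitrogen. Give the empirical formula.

mol C = 18.1 / 44.01 = 0.4113; mass C = 0.4113 × 12.01 = 4.939 g
mol H = 2 × (6.17 / 18.02) = 0.6848; mass H = 0.6848 × 1.008 = 0.6903 g
mol N = 1.92 / 14.01 = 0.1370
mass O = 16.3 − (7.550) = 8.750 g → mol O = 0.5469
Smallest is N at 0.137 mol; normalising gives C 3.001, H 4.997, N 1.000, O 3.991
→ C3H5NO4

C3H5NO4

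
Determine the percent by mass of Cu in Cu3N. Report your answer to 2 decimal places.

93.15%

Molar mass = 3(63.55) + 1(14.01) = 204.660 g/mol
Mass of Cu per mole = 3 × 63.55 = 190.650 g
% Cu = 190.650 / 204.660 × 100 = 93.15%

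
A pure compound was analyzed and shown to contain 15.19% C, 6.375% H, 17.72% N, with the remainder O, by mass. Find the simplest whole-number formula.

CH5NO3

Assume 100 g: 15.19 g C, 6.375 g H, 17.72 g N, 60.715 g O.
Moles — C: 15.19 / 12.01 = 1.265 mol; H: 6.375 / 1.008 = 6.324 mol; N: 17.72 / 14.01 = 1.265 mol; O: 60.715 / 16.00 = 3.795 mol
Divide by the smallest (1.265 mol C): C 1.000, H 5.000, N 1.000, O 3.000
→ CH5NO3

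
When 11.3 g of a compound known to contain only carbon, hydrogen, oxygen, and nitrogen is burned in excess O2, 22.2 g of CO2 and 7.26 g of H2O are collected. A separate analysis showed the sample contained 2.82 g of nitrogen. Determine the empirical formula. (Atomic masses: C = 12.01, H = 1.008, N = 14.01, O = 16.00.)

C5H8N2O

mol C = 22.2 / 44.01 = 0.5044; mass C = 0.5044 × 12.01 = 6.058 g
mol H = 2 × (7.26 / 18.02) = 0.8058; mass H = 0.8058 × 1.008 = 0.8122 g
mol N = 2.82 / 14.01 = 0.2013
mass O = 11.3 − (9.690) = 1.610 g → mol O = 0.1006
Divide by the smallest (0.1006 mol O): C 5.014, H 8.010, N 2.001, O 1.000
≈ 5:8:2:1 → C5H8N2O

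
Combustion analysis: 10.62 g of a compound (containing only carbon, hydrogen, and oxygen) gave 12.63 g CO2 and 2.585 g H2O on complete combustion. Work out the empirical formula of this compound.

mol C = 12.63 / 44.01 = 0.2870; mass C = 0.2870 × 12.01 = 3.447 g
mol H = 2 × (2.585 / 18.02) = 0.2869; mass H = 0.2869 × 1.008 = 0.2892 g
mass O = 10.62 − (3.736) = 6.884 g → mol O = 0.4303
Smallest is H at 0.2869 mol; normalising gives C 1.000, H 1.000, O 1.500
Scaling by 2: C 2.00, H 2.00, O 3.00 → C2H2O3

C2H2O3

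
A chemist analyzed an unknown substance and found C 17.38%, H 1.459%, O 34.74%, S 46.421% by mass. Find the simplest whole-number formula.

C2H2O3S2

Assume 100 g: 17.38 g C, 1.459 g H, 34.74 g O, 46.421 g S.
n(C) = 17.38/12.01 = 1.447, n(H) = 1.459/1.008 = 1.447, n(O) = 34.74/16.00 = 2.171, n(S) = 46.421/32.07 = 1.447
Ratios (÷ 1.447): C 1.000, H 1.000, O 1.500, S 1.000
Scaling by 2: C 2.00, H 2.00, O 3.00, S 2.00 → C2H2O3S2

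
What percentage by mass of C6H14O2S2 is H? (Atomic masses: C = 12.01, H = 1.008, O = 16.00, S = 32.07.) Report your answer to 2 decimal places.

7.74%

Molar mass = 6(12.01) + 14(1.008) + 2(16.00) + 2(32.07) = 182.312 g/mol
Mass of H per mole = 14 × 1.008 = 14.112 g
% H = 14.112 / 182.312 × 100 = 7.74%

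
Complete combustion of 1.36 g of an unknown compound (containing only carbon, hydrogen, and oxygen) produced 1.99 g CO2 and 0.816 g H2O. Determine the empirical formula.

CH2O

mol C = 1.99 / 44.01 = 0.04522; mass C = 0.04522 × 12.01 = 0.5431 g
mol H = 2 × (0.816 / 18.02) = 0.09057; mass H = 0.09057 × 1.008 = 0.09129 g
mass O = 1.36 − (0.6343) = 0.7257 g → mol O = 0.04535
Divide by the smallest (0.04522 mol C): C 1.000, H 2.003, O 1.003
Ratio ≈ 1:2:1, so the empirical formula is CH2O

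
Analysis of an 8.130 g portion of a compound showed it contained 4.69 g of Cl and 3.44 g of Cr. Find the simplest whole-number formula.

Moles — Cl: 4.69 / 35.45 = 0.1323 mol; Cr: 3.44 / 52.00 = 0.06615 mol
Divide by the smallest (0.06615 mol Cr): Cl 2.000, Cr 1.000
Ratio ≈ 2:1, so the empirical formula is Cl2Cr

Cl2Cr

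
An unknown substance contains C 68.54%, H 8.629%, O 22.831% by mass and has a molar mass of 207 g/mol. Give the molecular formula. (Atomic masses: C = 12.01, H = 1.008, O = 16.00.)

C12H18O3

Assume 100 g: 68.54 g C, 8.629 g H, 22.831 g O.
n(C) = 68.54/12.01 = 5.707, n(H) = 8.629/1.008 = 8.561, n(O) = 22.831/16.00 = 1.427
Smallest is O at 1.427 mol; normalising gives C 3.999, H 5.999, O 1.000
≈ 4:6:1 → C4H6O
Empirical-formula mass = 70.09 g/mol
n = 207 / 70.09 = 2.95 ≈ 3
Molecular formula = (C4H6O)×3 = C12H18O3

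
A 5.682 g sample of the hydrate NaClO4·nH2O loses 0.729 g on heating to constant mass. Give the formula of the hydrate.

NaClO4·H2O

Mass of anhydrous NaClO4 = 5.682 − 0.729 = 4.953 g
mol H2O = 0.729 / 18.02 = 0.04046
Molar mass of NaClO4 = 122.44 g/mol → mol NaClO4 = 4.953 / 122.44 = 0.04045
n = 0.04046 / 0.04045 = 1.00 ≈ 1 → NaClO4·H2O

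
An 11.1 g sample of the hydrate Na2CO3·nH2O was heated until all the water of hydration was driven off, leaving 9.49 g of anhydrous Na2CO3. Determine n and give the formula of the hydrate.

Na2CO3·H2O

Mass of water lost = 11.1 − 9.49 = 1.61 g → 1.61 / 18.02 = 0.08935 mol H2O
Molar mass of Na2CO3 = 105.99 g/mol → mol Na2CO3 = 9.49 / 105.99 = 0.08954
n = 0.08935 / 0.08954 = 1.00 ≈ 1 → Na2CO3·H2O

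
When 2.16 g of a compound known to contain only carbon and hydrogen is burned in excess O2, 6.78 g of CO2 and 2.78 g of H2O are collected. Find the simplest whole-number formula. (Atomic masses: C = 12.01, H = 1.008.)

mol C = 6.78 / 44.01 = 0.1541; mass C = 0.1541 × 12.01 = 1.850 g
mol H = 2 × (2.78 / 18.02) = 0.3085; mass H = 0.3085 × 1.008 = 0.3110 g
Ratios (÷ 0.1541): C 1.000, H 2.003
≈ 1:2 → CH2

CH2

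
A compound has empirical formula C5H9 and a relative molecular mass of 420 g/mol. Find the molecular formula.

C30H54

Empirical-formula mass = 69.12 g/mol
n = 420 / 69.12 = 6.08 ≈ 6
Molecular formula = (C5H9)6 = C30H54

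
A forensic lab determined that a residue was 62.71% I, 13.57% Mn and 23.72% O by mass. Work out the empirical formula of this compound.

Assume 100 g: 62.71 g I, 13.57 g Mn, 23.72 g O.
I: 62.71 g ÷ 126.90 g/mol = 0.4942 mol
Mn: 13.57 g ÷ 54.94 g/mol = 0.247 mol
O: 23.72 g ÷ 16.00 g/mol = 1.482 mol
Divide by the smallest (0.247 mol Mn): I 2.001, Mn 1.000, O 6.002
≈ 2:1:6 → I2MnO6

I2MnO6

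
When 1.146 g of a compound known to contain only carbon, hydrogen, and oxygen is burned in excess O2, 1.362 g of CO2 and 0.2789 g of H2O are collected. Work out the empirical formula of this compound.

mol C = 1.362 / 44.01 = 0.03095; mass C = 0.03095 × 12.01 = 0.3717 g
mol H = 2 × (0.2789 / 18.02) = 0.03095; mass H = 0.03095 × 1.008 = 0.03120 g
mass O = 1.146 − (0.4029) = 0.7431 g → mol O = 0.04644
Smallest is C at 0.03095 mol; normalising gives C 1.000, H 1.000, O 1.501
Multiply by 2: C 2.00, H 2.00, O 3.00 → C2H2O3

C2H2O3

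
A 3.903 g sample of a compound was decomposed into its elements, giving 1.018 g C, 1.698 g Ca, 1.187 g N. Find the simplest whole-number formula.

Moles — C: 1.018 / 12.01 = 0.08476 mol; Ca: 1.698 / 40.08 = 0.04237 mol; N: 1.187 / 14.01 = 0.08473 mol
Ratios (÷ 0.04237): C 2.001, Ca 1.000, N 2.000
→ C2CaN2

C2CaN2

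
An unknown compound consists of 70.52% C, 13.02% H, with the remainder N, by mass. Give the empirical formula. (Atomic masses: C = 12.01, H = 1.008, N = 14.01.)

C5H11N

Assume 100 g: 70.52 g C, 13.02 g H, 16.46 g N.
n(C) = 70.52/12.01 = 5.872, n(H) = 13.02/1.008 = 12.92, n(N) = 16.46/14.01 = 1.175
Ratios (÷ 1.175): C 4.998, H 10.994, N 1.000
Ratio ≈ 5:11:1, so the empirical formula is C5H11N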